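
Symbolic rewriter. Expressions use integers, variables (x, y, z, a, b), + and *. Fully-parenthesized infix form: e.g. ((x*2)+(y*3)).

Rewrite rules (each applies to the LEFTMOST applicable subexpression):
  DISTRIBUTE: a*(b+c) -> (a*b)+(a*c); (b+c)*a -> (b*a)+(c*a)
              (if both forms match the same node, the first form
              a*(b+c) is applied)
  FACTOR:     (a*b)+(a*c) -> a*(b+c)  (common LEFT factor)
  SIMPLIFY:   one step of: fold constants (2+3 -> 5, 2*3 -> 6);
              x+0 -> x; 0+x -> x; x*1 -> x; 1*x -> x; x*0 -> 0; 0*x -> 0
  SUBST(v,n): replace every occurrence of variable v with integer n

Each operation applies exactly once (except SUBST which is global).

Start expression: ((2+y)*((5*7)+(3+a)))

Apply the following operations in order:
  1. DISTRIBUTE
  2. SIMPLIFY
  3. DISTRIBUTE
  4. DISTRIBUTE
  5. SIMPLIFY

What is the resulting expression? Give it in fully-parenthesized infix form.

Start: ((2+y)*((5*7)+(3+a)))
Apply DISTRIBUTE at root (target: ((2+y)*((5*7)+(3+a)))): ((2+y)*((5*7)+(3+a))) -> (((2+y)*(5*7))+((2+y)*(3+a)))
Apply SIMPLIFY at LR (target: (5*7)): (((2+y)*(5*7))+((2+y)*(3+a))) -> (((2+y)*35)+((2+y)*(3+a)))
Apply DISTRIBUTE at L (target: ((2+y)*35)): (((2+y)*35)+((2+y)*(3+a))) -> (((2*35)+(y*35))+((2+y)*(3+a)))
Apply DISTRIBUTE at R (target: ((2+y)*(3+a))): (((2*35)+(y*35))+((2+y)*(3+a))) -> (((2*35)+(y*35))+(((2+y)*3)+((2+y)*a)))
Apply SIMPLIFY at LL (target: (2*35)): (((2*35)+(y*35))+(((2+y)*3)+((2+y)*a))) -> ((70+(y*35))+(((2+y)*3)+((2+y)*a)))

Answer: ((70+(y*35))+(((2+y)*3)+((2+y)*a)))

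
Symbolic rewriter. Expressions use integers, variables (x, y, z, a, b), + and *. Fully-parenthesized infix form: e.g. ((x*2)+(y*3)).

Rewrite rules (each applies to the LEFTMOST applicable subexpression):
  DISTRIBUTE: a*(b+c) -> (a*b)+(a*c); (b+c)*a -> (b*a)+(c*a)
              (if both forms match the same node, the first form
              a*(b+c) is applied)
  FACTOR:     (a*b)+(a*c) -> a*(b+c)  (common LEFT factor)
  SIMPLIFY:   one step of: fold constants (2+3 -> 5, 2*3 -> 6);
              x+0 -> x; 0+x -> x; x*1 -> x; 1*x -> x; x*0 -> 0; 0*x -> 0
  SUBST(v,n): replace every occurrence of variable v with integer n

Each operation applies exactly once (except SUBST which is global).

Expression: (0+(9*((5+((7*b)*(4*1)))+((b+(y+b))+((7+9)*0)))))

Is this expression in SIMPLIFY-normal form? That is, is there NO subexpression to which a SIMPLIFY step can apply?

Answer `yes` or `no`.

Answer: no

Derivation:
Expression: (0+(9*((5+((7*b)*(4*1)))+((b+(y+b))+((7+9)*0)))))
Scanning for simplifiable subexpressions (pre-order)...
  at root: (0+(9*((5+((7*b)*(4*1)))+((b+(y+b))+((7+9)*0))))) (SIMPLIFIABLE)
  at R: (9*((5+((7*b)*(4*1)))+((b+(y+b))+((7+9)*0)))) (not simplifiable)
  at RR: ((5+((7*b)*(4*1)))+((b+(y+b))+((7+9)*0))) (not simplifiable)
  at RRL: (5+((7*b)*(4*1))) (not simplifiable)
  at RRLR: ((7*b)*(4*1)) (not simplifiable)
  at RRLRL: (7*b) (not simplifiable)
  at RRLRR: (4*1) (SIMPLIFIABLE)
  at RRR: ((b+(y+b))+((7+9)*0)) (not simplifiable)
  at RRRL: (b+(y+b)) (not simplifiable)
  at RRRLR: (y+b) (not simplifiable)
  at RRRR: ((7+9)*0) (SIMPLIFIABLE)
  at RRRRL: (7+9) (SIMPLIFIABLE)
Found simplifiable subexpr at path root: (0+(9*((5+((7*b)*(4*1)))+((b+(y+b))+((7+9)*0)))))
One SIMPLIFY step would give: (9*((5+((7*b)*(4*1)))+((b+(y+b))+((7+9)*0))))
-> NOT in normal form.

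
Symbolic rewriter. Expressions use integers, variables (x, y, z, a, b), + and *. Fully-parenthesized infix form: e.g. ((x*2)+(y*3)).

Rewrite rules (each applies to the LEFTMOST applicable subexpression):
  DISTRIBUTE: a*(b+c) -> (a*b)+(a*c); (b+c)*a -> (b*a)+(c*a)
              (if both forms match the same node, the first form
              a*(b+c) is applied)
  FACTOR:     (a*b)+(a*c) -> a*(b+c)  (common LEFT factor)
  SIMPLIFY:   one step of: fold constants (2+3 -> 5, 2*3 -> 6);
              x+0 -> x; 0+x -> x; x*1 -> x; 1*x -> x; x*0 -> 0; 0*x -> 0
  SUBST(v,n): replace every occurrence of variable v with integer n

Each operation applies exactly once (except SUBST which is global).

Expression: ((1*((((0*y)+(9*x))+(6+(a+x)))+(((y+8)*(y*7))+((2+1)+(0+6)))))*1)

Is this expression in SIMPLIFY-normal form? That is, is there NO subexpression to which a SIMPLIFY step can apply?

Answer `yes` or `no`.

Answer: no

Derivation:
Expression: ((1*((((0*y)+(9*x))+(6+(a+x)))+(((y+8)*(y*7))+((2+1)+(0+6)))))*1)
Scanning for simplifiable subexpressions (pre-order)...
  at root: ((1*((((0*y)+(9*x))+(6+(a+x)))+(((y+8)*(y*7))+((2+1)+(0+6)))))*1) (SIMPLIFIABLE)
  at L: (1*((((0*y)+(9*x))+(6+(a+x)))+(((y+8)*(y*7))+((2+1)+(0+6))))) (SIMPLIFIABLE)
  at LR: ((((0*y)+(9*x))+(6+(a+x)))+(((y+8)*(y*7))+((2+1)+(0+6)))) (not simplifiable)
  at LRL: (((0*y)+(9*x))+(6+(a+x))) (not simplifiable)
  at LRLL: ((0*y)+(9*x)) (not simplifiable)
  at LRLLL: (0*y) (SIMPLIFIABLE)
  at LRLLR: (9*x) (not simplifiable)
  at LRLR: (6+(a+x)) (not simplifiable)
  at LRLRR: (a+x) (not simplifiable)
  at LRR: (((y+8)*(y*7))+((2+1)+(0+6))) (not simplifiable)
  at LRRL: ((y+8)*(y*7)) (not simplifiable)
  at LRRLL: (y+8) (not simplifiable)
  at LRRLR: (y*7) (not simplifiable)
  at LRRR: ((2+1)+(0+6)) (not simplifiable)
  at LRRRL: (2+1) (SIMPLIFIABLE)
  at LRRRR: (0+6) (SIMPLIFIABLE)
Found simplifiable subexpr at path root: ((1*((((0*y)+(9*x))+(6+(a+x)))+(((y+8)*(y*7))+((2+1)+(0+6)))))*1)
One SIMPLIFY step would give: (1*((((0*y)+(9*x))+(6+(a+x)))+(((y+8)*(y*7))+((2+1)+(0+6)))))
-> NOT in normal form.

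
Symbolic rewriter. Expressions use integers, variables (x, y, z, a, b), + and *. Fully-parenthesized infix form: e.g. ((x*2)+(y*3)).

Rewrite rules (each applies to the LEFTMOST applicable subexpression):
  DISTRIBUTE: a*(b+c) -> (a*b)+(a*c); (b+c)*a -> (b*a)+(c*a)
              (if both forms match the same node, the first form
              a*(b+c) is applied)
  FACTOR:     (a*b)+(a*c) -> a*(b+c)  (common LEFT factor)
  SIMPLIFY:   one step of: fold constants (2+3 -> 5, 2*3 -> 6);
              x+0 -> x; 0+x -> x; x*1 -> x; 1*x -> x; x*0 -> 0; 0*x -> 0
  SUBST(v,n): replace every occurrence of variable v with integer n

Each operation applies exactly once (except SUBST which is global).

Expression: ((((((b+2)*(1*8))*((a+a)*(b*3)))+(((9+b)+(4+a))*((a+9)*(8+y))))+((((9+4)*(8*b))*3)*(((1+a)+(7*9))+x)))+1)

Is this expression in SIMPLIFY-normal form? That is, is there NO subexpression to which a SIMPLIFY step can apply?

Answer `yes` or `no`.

Answer: no

Derivation:
Expression: ((((((b+2)*(1*8))*((a+a)*(b*3)))+(((9+b)+(4+a))*((a+9)*(8+y))))+((((9+4)*(8*b))*3)*(((1+a)+(7*9))+x)))+1)
Scanning for simplifiable subexpressions (pre-order)...
  at root: ((((((b+2)*(1*8))*((a+a)*(b*3)))+(((9+b)+(4+a))*((a+9)*(8+y))))+((((9+4)*(8*b))*3)*(((1+a)+(7*9))+x)))+1) (not simplifiable)
  at L: (((((b+2)*(1*8))*((a+a)*(b*3)))+(((9+b)+(4+a))*((a+9)*(8+y))))+((((9+4)*(8*b))*3)*(((1+a)+(7*9))+x))) (not simplifiable)
  at LL: ((((b+2)*(1*8))*((a+a)*(b*3)))+(((9+b)+(4+a))*((a+9)*(8+y)))) (not simplifiable)
  at LLL: (((b+2)*(1*8))*((a+a)*(b*3))) (not simplifiable)
  at LLLL: ((b+2)*(1*8)) (not simplifiable)
  at LLLLL: (b+2) (not simplifiable)
  at LLLLR: (1*8) (SIMPLIFIABLE)
  at LLLR: ((a+a)*(b*3)) (not simplifiable)
  at LLLRL: (a+a) (not simplifiable)
  at LLLRR: (b*3) (not simplifiable)
  at LLR: (((9+b)+(4+a))*((a+9)*(8+y))) (not simplifiable)
  at LLRL: ((9+b)+(4+a)) (not simplifiable)
  at LLRLL: (9+b) (not simplifiable)
  at LLRLR: (4+a) (not simplifiable)
  at LLRR: ((a+9)*(8+y)) (not simplifiable)
  at LLRRL: (a+9) (not simplifiable)
  at LLRRR: (8+y) (not simplifiable)
  at LR: ((((9+4)*(8*b))*3)*(((1+a)+(7*9))+x)) (not simplifiable)
  at LRL: (((9+4)*(8*b))*3) (not simplifiable)
  at LRLL: ((9+4)*(8*b)) (not simplifiable)
  at LRLLL: (9+4) (SIMPLIFIABLE)
  at LRLLR: (8*b) (not simplifiable)
  at LRR: (((1+a)+(7*9))+x) (not simplifiable)
  at LRRL: ((1+a)+(7*9)) (not simplifiable)
  at LRRLL: (1+a) (not simplifiable)
  at LRRLR: (7*9) (SIMPLIFIABLE)
Found simplifiable subexpr at path LLLLR: (1*8)
One SIMPLIFY step would give: ((((((b+2)*8)*((a+a)*(b*3)))+(((9+b)+(4+a))*((a+9)*(8+y))))+((((9+4)*(8*b))*3)*(((1+a)+(7*9))+x)))+1)
-> NOT in normal form.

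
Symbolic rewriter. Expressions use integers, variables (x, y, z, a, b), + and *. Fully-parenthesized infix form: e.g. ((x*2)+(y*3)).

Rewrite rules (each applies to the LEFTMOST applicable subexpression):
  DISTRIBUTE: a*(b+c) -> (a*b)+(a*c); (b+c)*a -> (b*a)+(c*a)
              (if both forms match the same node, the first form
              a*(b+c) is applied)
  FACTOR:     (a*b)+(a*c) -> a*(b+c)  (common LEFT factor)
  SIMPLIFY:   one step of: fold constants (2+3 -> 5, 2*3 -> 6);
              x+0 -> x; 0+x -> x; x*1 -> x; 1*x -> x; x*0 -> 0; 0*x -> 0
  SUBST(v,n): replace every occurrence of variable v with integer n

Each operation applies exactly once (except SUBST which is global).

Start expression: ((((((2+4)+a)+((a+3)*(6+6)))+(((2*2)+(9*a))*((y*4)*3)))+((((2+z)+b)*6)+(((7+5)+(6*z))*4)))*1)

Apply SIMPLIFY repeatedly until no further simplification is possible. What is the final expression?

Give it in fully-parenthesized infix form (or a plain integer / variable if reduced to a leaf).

Answer: ((((6+a)+((a+3)*12))+((4+(9*a))*((y*4)*3)))+((((2+z)+b)*6)+((12+(6*z))*4)))

Derivation:
Start: ((((((2+4)+a)+((a+3)*(6+6)))+(((2*2)+(9*a))*((y*4)*3)))+((((2+z)+b)*6)+(((7+5)+(6*z))*4)))*1)
Step 1: at root: ((((((2+4)+a)+((a+3)*(6+6)))+(((2*2)+(9*a))*((y*4)*3)))+((((2+z)+b)*6)+(((7+5)+(6*z))*4)))*1) -> (((((2+4)+a)+((a+3)*(6+6)))+(((2*2)+(9*a))*((y*4)*3)))+((((2+z)+b)*6)+(((7+5)+(6*z))*4))); overall: ((((((2+4)+a)+((a+3)*(6+6)))+(((2*2)+(9*a))*((y*4)*3)))+((((2+z)+b)*6)+(((7+5)+(6*z))*4)))*1) -> (((((2+4)+a)+((a+3)*(6+6)))+(((2*2)+(9*a))*((y*4)*3)))+((((2+z)+b)*6)+(((7+5)+(6*z))*4)))
Step 2: at LLLL: (2+4) -> 6; overall: (((((2+4)+a)+((a+3)*(6+6)))+(((2*2)+(9*a))*((y*4)*3)))+((((2+z)+b)*6)+(((7+5)+(6*z))*4))) -> ((((6+a)+((a+3)*(6+6)))+(((2*2)+(9*a))*((y*4)*3)))+((((2+z)+b)*6)+(((7+5)+(6*z))*4)))
Step 3: at LLRR: (6+6) -> 12; overall: ((((6+a)+((a+3)*(6+6)))+(((2*2)+(9*a))*((y*4)*3)))+((((2+z)+b)*6)+(((7+5)+(6*z))*4))) -> ((((6+a)+((a+3)*12))+(((2*2)+(9*a))*((y*4)*3)))+((((2+z)+b)*6)+(((7+5)+(6*z))*4)))
Step 4: at LRLL: (2*2) -> 4; overall: ((((6+a)+((a+3)*12))+(((2*2)+(9*a))*((y*4)*3)))+((((2+z)+b)*6)+(((7+5)+(6*z))*4))) -> ((((6+a)+((a+3)*12))+((4+(9*a))*((y*4)*3)))+((((2+z)+b)*6)+(((7+5)+(6*z))*4)))
Step 5: at RRLL: (7+5) -> 12; overall: ((((6+a)+((a+3)*12))+((4+(9*a))*((y*4)*3)))+((((2+z)+b)*6)+(((7+5)+(6*z))*4))) -> ((((6+a)+((a+3)*12))+((4+(9*a))*((y*4)*3)))+((((2+z)+b)*6)+((12+(6*z))*4)))
Fixed point: ((((6+a)+((a+3)*12))+((4+(9*a))*((y*4)*3)))+((((2+z)+b)*6)+((12+(6*z))*4)))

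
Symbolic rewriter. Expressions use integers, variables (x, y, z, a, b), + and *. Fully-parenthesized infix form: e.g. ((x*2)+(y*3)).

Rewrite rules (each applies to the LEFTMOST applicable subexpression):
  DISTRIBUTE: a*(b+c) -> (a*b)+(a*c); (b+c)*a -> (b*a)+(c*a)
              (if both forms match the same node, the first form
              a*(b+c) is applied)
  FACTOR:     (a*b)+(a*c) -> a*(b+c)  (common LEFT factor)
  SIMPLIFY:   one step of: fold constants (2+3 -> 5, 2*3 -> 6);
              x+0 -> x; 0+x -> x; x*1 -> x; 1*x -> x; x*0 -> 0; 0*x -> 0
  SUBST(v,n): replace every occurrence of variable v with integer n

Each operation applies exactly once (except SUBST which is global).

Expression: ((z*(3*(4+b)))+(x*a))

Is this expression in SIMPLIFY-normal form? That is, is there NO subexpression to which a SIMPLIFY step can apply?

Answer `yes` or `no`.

Expression: ((z*(3*(4+b)))+(x*a))
Scanning for simplifiable subexpressions (pre-order)...
  at root: ((z*(3*(4+b)))+(x*a)) (not simplifiable)
  at L: (z*(3*(4+b))) (not simplifiable)
  at LR: (3*(4+b)) (not simplifiable)
  at LRR: (4+b) (not simplifiable)
  at R: (x*a) (not simplifiable)
Result: no simplifiable subexpression found -> normal form.

Answer: yes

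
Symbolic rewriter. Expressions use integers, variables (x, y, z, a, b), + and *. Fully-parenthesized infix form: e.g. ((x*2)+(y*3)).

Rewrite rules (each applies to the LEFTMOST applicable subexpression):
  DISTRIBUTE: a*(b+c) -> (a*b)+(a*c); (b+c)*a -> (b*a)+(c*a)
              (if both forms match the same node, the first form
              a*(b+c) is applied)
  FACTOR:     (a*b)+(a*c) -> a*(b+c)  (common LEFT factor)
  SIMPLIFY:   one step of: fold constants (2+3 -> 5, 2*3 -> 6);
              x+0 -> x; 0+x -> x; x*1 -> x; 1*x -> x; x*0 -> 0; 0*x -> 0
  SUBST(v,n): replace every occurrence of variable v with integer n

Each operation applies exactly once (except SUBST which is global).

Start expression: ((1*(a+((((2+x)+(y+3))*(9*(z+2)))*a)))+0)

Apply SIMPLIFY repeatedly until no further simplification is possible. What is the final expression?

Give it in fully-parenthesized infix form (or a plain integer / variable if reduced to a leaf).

Answer: (a+((((2+x)+(y+3))*(9*(z+2)))*a))

Derivation:
Start: ((1*(a+((((2+x)+(y+3))*(9*(z+2)))*a)))+0)
Step 1: at root: ((1*(a+((((2+x)+(y+3))*(9*(z+2)))*a)))+0) -> (1*(a+((((2+x)+(y+3))*(9*(z+2)))*a))); overall: ((1*(a+((((2+x)+(y+3))*(9*(z+2)))*a)))+0) -> (1*(a+((((2+x)+(y+3))*(9*(z+2)))*a)))
Step 2: at root: (1*(a+((((2+x)+(y+3))*(9*(z+2)))*a))) -> (a+((((2+x)+(y+3))*(9*(z+2)))*a)); overall: (1*(a+((((2+x)+(y+3))*(9*(z+2)))*a))) -> (a+((((2+x)+(y+3))*(9*(z+2)))*a))
Fixed point: (a+((((2+x)+(y+3))*(9*(z+2)))*a))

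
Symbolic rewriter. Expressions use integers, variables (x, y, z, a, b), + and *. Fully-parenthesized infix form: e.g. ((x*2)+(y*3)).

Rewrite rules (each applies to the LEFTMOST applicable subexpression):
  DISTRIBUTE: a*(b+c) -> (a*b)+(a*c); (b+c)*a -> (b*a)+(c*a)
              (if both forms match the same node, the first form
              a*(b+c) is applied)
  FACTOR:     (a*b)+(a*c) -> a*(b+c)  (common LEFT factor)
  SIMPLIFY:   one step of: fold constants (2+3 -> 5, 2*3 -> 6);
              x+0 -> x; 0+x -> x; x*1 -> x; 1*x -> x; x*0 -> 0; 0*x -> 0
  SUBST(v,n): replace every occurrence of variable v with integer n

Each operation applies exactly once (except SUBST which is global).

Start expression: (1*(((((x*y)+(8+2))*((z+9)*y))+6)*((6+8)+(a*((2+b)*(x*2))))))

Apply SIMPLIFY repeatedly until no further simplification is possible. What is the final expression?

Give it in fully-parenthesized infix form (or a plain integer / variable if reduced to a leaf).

Answer: (((((x*y)+10)*((z+9)*y))+6)*(14+(a*((2+b)*(x*2)))))

Derivation:
Start: (1*(((((x*y)+(8+2))*((z+9)*y))+6)*((6+8)+(a*((2+b)*(x*2))))))
Step 1: at root: (1*(((((x*y)+(8+2))*((z+9)*y))+6)*((6+8)+(a*((2+b)*(x*2)))))) -> (((((x*y)+(8+2))*((z+9)*y))+6)*((6+8)+(a*((2+b)*(x*2))))); overall: (1*(((((x*y)+(8+2))*((z+9)*y))+6)*((6+8)+(a*((2+b)*(x*2)))))) -> (((((x*y)+(8+2))*((z+9)*y))+6)*((6+8)+(a*((2+b)*(x*2)))))
Step 2: at LLLR: (8+2) -> 10; overall: (((((x*y)+(8+2))*((z+9)*y))+6)*((6+8)+(a*((2+b)*(x*2))))) -> (((((x*y)+10)*((z+9)*y))+6)*((6+8)+(a*((2+b)*(x*2)))))
Step 3: at RL: (6+8) -> 14; overall: (((((x*y)+10)*((z+9)*y))+6)*((6+8)+(a*((2+b)*(x*2))))) -> (((((x*y)+10)*((z+9)*y))+6)*(14+(a*((2+b)*(x*2)))))
Fixed point: (((((x*y)+10)*((z+9)*y))+6)*(14+(a*((2+b)*(x*2)))))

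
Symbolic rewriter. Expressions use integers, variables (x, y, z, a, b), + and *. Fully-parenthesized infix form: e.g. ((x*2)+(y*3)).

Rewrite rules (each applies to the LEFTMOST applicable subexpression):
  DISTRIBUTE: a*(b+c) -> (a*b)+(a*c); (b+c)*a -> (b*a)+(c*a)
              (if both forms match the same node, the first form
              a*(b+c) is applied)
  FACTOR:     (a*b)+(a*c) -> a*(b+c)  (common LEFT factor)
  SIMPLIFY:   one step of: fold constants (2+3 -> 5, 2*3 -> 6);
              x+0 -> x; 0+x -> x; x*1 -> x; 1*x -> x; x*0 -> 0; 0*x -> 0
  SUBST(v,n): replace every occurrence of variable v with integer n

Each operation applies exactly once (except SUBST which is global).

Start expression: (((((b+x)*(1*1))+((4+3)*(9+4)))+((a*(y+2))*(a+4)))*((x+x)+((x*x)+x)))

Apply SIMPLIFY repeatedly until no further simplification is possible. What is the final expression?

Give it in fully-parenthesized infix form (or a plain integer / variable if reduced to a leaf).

Start: (((((b+x)*(1*1))+((4+3)*(9+4)))+((a*(y+2))*(a+4)))*((x+x)+((x*x)+x)))
Step 1: at LLLR: (1*1) -> 1; overall: (((((b+x)*(1*1))+((4+3)*(9+4)))+((a*(y+2))*(a+4)))*((x+x)+((x*x)+x))) -> (((((b+x)*1)+((4+3)*(9+4)))+((a*(y+2))*(a+4)))*((x+x)+((x*x)+x)))
Step 2: at LLL: ((b+x)*1) -> (b+x); overall: (((((b+x)*1)+((4+3)*(9+4)))+((a*(y+2))*(a+4)))*((x+x)+((x*x)+x))) -> ((((b+x)+((4+3)*(9+4)))+((a*(y+2))*(a+4)))*((x+x)+((x*x)+x)))
Step 3: at LLRL: (4+3) -> 7; overall: ((((b+x)+((4+3)*(9+4)))+((a*(y+2))*(a+4)))*((x+x)+((x*x)+x))) -> ((((b+x)+(7*(9+4)))+((a*(y+2))*(a+4)))*((x+x)+((x*x)+x)))
Step 4: at LLRR: (9+4) -> 13; overall: ((((b+x)+(7*(9+4)))+((a*(y+2))*(a+4)))*((x+x)+((x*x)+x))) -> ((((b+x)+(7*13))+((a*(y+2))*(a+4)))*((x+x)+((x*x)+x)))
Step 5: at LLR: (7*13) -> 91; overall: ((((b+x)+(7*13))+((a*(y+2))*(a+4)))*((x+x)+((x*x)+x))) -> ((((b+x)+91)+((a*(y+2))*(a+4)))*((x+x)+((x*x)+x)))
Fixed point: ((((b+x)+91)+((a*(y+2))*(a+4)))*((x+x)+((x*x)+x)))

Answer: ((((b+x)+91)+((a*(y+2))*(a+4)))*((x+x)+((x*x)+x)))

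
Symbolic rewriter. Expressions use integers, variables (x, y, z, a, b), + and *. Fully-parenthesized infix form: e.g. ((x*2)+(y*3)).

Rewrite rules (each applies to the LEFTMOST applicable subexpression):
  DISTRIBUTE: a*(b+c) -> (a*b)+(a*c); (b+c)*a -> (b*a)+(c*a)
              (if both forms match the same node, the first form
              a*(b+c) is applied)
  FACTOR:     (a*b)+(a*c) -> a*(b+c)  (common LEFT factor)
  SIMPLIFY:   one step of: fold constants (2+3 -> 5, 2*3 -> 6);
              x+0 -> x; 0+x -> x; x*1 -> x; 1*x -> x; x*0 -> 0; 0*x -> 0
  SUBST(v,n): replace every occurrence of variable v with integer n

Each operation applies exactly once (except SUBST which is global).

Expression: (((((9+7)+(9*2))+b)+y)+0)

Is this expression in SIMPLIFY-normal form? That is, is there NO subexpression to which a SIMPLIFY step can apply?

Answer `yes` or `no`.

Answer: no

Derivation:
Expression: (((((9+7)+(9*2))+b)+y)+0)
Scanning for simplifiable subexpressions (pre-order)...
  at root: (((((9+7)+(9*2))+b)+y)+0) (SIMPLIFIABLE)
  at L: ((((9+7)+(9*2))+b)+y) (not simplifiable)
  at LL: (((9+7)+(9*2))+b) (not simplifiable)
  at LLL: ((9+7)+(9*2)) (not simplifiable)
  at LLLL: (9+7) (SIMPLIFIABLE)
  at LLLR: (9*2) (SIMPLIFIABLE)
Found simplifiable subexpr at path root: (((((9+7)+(9*2))+b)+y)+0)
One SIMPLIFY step would give: ((((9+7)+(9*2))+b)+y)
-> NOT in normal form.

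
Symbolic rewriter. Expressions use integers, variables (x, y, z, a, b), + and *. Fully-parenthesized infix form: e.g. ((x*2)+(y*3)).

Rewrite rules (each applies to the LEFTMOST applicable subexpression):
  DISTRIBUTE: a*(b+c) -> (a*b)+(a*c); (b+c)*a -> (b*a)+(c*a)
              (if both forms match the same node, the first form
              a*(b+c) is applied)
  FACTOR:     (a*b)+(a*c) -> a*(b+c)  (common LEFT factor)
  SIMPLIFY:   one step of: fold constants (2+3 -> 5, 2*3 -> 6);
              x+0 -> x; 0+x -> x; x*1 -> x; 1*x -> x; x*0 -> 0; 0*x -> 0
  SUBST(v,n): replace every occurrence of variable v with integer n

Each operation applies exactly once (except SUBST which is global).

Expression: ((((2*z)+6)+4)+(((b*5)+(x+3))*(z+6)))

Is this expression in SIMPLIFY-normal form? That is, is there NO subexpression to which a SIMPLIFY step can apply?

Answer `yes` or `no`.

Expression: ((((2*z)+6)+4)+(((b*5)+(x+3))*(z+6)))
Scanning for simplifiable subexpressions (pre-order)...
  at root: ((((2*z)+6)+4)+(((b*5)+(x+3))*(z+6))) (not simplifiable)
  at L: (((2*z)+6)+4) (not simplifiable)
  at LL: ((2*z)+6) (not simplifiable)
  at LLL: (2*z) (not simplifiable)
  at R: (((b*5)+(x+3))*(z+6)) (not simplifiable)
  at RL: ((b*5)+(x+3)) (not simplifiable)
  at RLL: (b*5) (not simplifiable)
  at RLR: (x+3) (not simplifiable)
  at RR: (z+6) (not simplifiable)
Result: no simplifiable subexpression found -> normal form.

Answer: yes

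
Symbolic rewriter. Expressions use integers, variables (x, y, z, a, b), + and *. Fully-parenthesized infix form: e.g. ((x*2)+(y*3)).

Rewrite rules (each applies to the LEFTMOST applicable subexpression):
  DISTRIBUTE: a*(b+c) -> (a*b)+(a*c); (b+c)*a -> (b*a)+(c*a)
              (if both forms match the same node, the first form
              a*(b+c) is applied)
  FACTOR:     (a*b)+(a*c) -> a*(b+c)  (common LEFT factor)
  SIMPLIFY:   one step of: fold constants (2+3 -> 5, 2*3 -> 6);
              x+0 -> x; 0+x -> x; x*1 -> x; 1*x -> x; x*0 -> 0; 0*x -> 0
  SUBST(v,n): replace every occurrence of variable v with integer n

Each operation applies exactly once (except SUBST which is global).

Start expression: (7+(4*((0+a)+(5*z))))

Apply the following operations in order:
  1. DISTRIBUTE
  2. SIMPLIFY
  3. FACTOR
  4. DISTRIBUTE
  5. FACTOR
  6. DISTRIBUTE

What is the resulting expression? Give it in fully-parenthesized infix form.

Answer: (7+((4*a)+(4*(5*z))))

Derivation:
Start: (7+(4*((0+a)+(5*z))))
Apply DISTRIBUTE at R (target: (4*((0+a)+(5*z)))): (7+(4*((0+a)+(5*z)))) -> (7+((4*(0+a))+(4*(5*z))))
Apply SIMPLIFY at RLR (target: (0+a)): (7+((4*(0+a))+(4*(5*z)))) -> (7+((4*a)+(4*(5*z))))
Apply FACTOR at R (target: ((4*a)+(4*(5*z)))): (7+((4*a)+(4*(5*z)))) -> (7+(4*(a+(5*z))))
Apply DISTRIBUTE at R (target: (4*(a+(5*z)))): (7+(4*(a+(5*z)))) -> (7+((4*a)+(4*(5*z))))
Apply FACTOR at R (target: ((4*a)+(4*(5*z)))): (7+((4*a)+(4*(5*z)))) -> (7+(4*(a+(5*z))))
Apply DISTRIBUTE at R (target: (4*(a+(5*z)))): (7+(4*(a+(5*z)))) -> (7+((4*a)+(4*(5*z))))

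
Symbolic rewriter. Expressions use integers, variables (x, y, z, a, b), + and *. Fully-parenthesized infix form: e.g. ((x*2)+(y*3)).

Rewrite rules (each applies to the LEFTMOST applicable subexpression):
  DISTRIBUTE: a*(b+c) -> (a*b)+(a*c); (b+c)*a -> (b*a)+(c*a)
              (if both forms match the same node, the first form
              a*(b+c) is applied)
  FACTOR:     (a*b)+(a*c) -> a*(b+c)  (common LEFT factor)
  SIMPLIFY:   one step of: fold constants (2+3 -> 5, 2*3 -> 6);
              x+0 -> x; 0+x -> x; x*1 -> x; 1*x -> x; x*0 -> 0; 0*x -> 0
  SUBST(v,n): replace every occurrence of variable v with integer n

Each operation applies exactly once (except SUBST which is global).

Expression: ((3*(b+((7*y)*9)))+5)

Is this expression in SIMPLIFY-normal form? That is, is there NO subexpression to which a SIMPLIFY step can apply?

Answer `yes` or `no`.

Answer: yes

Derivation:
Expression: ((3*(b+((7*y)*9)))+5)
Scanning for simplifiable subexpressions (pre-order)...
  at root: ((3*(b+((7*y)*9)))+5) (not simplifiable)
  at L: (3*(b+((7*y)*9))) (not simplifiable)
  at LR: (b+((7*y)*9)) (not simplifiable)
  at LRR: ((7*y)*9) (not simplifiable)
  at LRRL: (7*y) (not simplifiable)
Result: no simplifiable subexpression found -> normal form.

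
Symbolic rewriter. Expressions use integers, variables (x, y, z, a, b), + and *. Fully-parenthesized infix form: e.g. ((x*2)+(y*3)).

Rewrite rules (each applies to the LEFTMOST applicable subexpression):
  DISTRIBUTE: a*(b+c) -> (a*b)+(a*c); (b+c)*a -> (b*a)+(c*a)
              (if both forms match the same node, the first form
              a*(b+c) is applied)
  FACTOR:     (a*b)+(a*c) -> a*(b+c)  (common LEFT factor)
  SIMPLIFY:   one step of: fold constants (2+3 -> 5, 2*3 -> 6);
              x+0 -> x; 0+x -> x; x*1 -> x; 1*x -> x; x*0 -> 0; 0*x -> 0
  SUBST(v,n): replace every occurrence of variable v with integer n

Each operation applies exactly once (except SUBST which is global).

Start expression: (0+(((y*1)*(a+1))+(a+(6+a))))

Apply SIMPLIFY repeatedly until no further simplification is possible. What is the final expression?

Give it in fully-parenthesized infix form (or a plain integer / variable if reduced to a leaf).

Start: (0+(((y*1)*(a+1))+(a+(6+a))))
Step 1: at root: (0+(((y*1)*(a+1))+(a+(6+a)))) -> (((y*1)*(a+1))+(a+(6+a))); overall: (0+(((y*1)*(a+1))+(a+(6+a)))) -> (((y*1)*(a+1))+(a+(6+a)))
Step 2: at LL: (y*1) -> y; overall: (((y*1)*(a+1))+(a+(6+a))) -> ((y*(a+1))+(a+(6+a)))
Fixed point: ((y*(a+1))+(a+(6+a)))

Answer: ((y*(a+1))+(a+(6+a)))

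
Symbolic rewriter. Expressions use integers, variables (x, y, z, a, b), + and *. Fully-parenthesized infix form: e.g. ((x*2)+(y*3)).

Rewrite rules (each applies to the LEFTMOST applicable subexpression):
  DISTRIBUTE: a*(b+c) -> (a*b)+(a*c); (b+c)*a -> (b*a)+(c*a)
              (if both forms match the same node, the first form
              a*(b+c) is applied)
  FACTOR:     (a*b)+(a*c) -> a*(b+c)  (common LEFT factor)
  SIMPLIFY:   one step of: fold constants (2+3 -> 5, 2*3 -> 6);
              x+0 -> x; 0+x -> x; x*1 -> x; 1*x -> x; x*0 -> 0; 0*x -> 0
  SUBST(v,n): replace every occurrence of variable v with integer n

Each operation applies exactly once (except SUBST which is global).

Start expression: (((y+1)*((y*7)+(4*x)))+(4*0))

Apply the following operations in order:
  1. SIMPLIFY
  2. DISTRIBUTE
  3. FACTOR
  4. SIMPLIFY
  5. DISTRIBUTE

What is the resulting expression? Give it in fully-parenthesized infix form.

Answer: (((y+1)*(y*7))+((y+1)*(4*x)))

Derivation:
Start: (((y+1)*((y*7)+(4*x)))+(4*0))
Apply SIMPLIFY at R (target: (4*0)): (((y+1)*((y*7)+(4*x)))+(4*0)) -> (((y+1)*((y*7)+(4*x)))+0)
Apply DISTRIBUTE at L (target: ((y+1)*((y*7)+(4*x)))): (((y+1)*((y*7)+(4*x)))+0) -> ((((y+1)*(y*7))+((y+1)*(4*x)))+0)
Apply FACTOR at L (target: (((y+1)*(y*7))+((y+1)*(4*x)))): ((((y+1)*(y*7))+((y+1)*(4*x)))+0) -> (((y+1)*((y*7)+(4*x)))+0)
Apply SIMPLIFY at root (target: (((y+1)*((y*7)+(4*x)))+0)): (((y+1)*((y*7)+(4*x)))+0) -> ((y+1)*((y*7)+(4*x)))
Apply DISTRIBUTE at root (target: ((y+1)*((y*7)+(4*x)))): ((y+1)*((y*7)+(4*x))) -> (((y+1)*(y*7))+((y+1)*(4*x)))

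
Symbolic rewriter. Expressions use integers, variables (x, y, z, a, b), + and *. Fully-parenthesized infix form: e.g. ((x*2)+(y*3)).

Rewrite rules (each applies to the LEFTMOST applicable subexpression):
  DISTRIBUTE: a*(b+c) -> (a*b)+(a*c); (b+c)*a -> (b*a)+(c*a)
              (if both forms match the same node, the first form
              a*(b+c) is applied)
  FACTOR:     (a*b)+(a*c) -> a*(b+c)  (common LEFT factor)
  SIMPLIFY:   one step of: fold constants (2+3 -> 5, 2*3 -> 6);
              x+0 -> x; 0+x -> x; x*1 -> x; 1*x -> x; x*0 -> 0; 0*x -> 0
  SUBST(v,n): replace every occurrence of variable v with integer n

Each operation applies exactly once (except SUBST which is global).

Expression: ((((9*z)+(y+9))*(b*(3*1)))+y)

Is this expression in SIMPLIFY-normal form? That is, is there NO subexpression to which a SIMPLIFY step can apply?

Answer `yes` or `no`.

Expression: ((((9*z)+(y+9))*(b*(3*1)))+y)
Scanning for simplifiable subexpressions (pre-order)...
  at root: ((((9*z)+(y+9))*(b*(3*1)))+y) (not simplifiable)
  at L: (((9*z)+(y+9))*(b*(3*1))) (not simplifiable)
  at LL: ((9*z)+(y+9)) (not simplifiable)
  at LLL: (9*z) (not simplifiable)
  at LLR: (y+9) (not simplifiable)
  at LR: (b*(3*1)) (not simplifiable)
  at LRR: (3*1) (SIMPLIFIABLE)
Found simplifiable subexpr at path LRR: (3*1)
One SIMPLIFY step would give: ((((9*z)+(y+9))*(b*3))+y)
-> NOT in normal form.

Answer: no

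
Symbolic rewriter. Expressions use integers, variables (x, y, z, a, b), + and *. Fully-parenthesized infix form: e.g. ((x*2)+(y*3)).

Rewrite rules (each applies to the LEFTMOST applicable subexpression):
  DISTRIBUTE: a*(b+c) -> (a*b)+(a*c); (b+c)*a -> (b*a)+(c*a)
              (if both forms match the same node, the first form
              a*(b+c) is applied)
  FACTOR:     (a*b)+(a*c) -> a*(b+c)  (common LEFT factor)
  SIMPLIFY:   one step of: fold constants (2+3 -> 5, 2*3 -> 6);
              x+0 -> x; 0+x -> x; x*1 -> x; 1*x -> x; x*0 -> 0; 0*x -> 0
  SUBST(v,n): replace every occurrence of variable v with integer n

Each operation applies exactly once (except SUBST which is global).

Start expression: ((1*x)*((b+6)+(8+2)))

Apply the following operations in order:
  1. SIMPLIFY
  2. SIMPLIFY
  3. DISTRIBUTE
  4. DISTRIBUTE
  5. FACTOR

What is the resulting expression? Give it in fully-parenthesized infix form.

Answer: ((x*(b+6))+(x*10))

Derivation:
Start: ((1*x)*((b+6)+(8+2)))
Apply SIMPLIFY at L (target: (1*x)): ((1*x)*((b+6)+(8+2))) -> (x*((b+6)+(8+2)))
Apply SIMPLIFY at RR (target: (8+2)): (x*((b+6)+(8+2))) -> (x*((b+6)+10))
Apply DISTRIBUTE at root (target: (x*((b+6)+10))): (x*((b+6)+10)) -> ((x*(b+6))+(x*10))
Apply DISTRIBUTE at L (target: (x*(b+6))): ((x*(b+6))+(x*10)) -> (((x*b)+(x*6))+(x*10))
Apply FACTOR at L (target: ((x*b)+(x*6))): (((x*b)+(x*6))+(x*10)) -> ((x*(b+6))+(x*10))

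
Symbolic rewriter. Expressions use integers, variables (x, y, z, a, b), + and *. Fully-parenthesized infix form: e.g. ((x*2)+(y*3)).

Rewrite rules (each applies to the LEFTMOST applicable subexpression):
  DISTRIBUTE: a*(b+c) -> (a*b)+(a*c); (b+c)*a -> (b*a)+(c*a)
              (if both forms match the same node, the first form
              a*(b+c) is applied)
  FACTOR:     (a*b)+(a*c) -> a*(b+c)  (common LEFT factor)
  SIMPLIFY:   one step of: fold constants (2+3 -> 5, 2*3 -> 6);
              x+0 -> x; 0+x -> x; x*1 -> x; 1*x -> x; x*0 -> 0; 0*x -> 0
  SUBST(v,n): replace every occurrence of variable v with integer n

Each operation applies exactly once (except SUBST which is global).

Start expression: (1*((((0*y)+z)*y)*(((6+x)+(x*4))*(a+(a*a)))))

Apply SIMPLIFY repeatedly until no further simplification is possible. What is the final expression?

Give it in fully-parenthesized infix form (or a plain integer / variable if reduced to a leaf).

Start: (1*((((0*y)+z)*y)*(((6+x)+(x*4))*(a+(a*a)))))
Step 1: at root: (1*((((0*y)+z)*y)*(((6+x)+(x*4))*(a+(a*a))))) -> ((((0*y)+z)*y)*(((6+x)+(x*4))*(a+(a*a)))); overall: (1*((((0*y)+z)*y)*(((6+x)+(x*4))*(a+(a*a))))) -> ((((0*y)+z)*y)*(((6+x)+(x*4))*(a+(a*a))))
Step 2: at LLL: (0*y) -> 0; overall: ((((0*y)+z)*y)*(((6+x)+(x*4))*(a+(a*a)))) -> (((0+z)*y)*(((6+x)+(x*4))*(a+(a*a))))
Step 3: at LL: (0+z) -> z; overall: (((0+z)*y)*(((6+x)+(x*4))*(a+(a*a)))) -> ((z*y)*(((6+x)+(x*4))*(a+(a*a))))
Fixed point: ((z*y)*(((6+x)+(x*4))*(a+(a*a))))

Answer: ((z*y)*(((6+x)+(x*4))*(a+(a*a))))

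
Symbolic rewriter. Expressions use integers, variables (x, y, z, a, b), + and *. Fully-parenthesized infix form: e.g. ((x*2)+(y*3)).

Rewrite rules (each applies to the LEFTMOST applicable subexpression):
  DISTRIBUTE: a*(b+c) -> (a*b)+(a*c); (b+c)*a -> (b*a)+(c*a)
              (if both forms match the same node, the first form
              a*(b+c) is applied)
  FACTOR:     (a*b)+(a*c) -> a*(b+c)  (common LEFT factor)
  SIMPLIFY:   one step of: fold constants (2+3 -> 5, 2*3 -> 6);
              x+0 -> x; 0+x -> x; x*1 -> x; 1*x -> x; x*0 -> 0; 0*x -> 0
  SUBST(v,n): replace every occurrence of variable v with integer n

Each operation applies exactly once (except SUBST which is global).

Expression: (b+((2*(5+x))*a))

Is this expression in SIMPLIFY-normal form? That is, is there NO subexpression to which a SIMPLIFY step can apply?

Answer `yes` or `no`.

Expression: (b+((2*(5+x))*a))
Scanning for simplifiable subexpressions (pre-order)...
  at root: (b+((2*(5+x))*a)) (not simplifiable)
  at R: ((2*(5+x))*a) (not simplifiable)
  at RL: (2*(5+x)) (not simplifiable)
  at RLR: (5+x) (not simplifiable)
Result: no simplifiable subexpression found -> normal form.

Answer: yes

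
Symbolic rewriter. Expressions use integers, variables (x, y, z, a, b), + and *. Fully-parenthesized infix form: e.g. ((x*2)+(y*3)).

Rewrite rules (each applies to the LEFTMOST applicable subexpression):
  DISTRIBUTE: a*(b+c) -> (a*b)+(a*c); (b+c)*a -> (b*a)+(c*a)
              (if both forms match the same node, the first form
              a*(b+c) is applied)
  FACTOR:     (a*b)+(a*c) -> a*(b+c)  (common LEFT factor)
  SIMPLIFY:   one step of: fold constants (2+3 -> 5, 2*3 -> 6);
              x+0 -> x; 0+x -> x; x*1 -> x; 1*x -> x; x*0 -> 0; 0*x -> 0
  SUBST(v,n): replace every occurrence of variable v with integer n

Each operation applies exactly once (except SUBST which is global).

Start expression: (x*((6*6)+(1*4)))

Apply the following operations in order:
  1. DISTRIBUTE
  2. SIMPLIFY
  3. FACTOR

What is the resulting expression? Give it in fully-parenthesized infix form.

Answer: (x*(36+(1*4)))

Derivation:
Start: (x*((6*6)+(1*4)))
Apply DISTRIBUTE at root (target: (x*((6*6)+(1*4)))): (x*((6*6)+(1*4))) -> ((x*(6*6))+(x*(1*4)))
Apply SIMPLIFY at LR (target: (6*6)): ((x*(6*6))+(x*(1*4))) -> ((x*36)+(x*(1*4)))
Apply FACTOR at root (target: ((x*36)+(x*(1*4)))): ((x*36)+(x*(1*4))) -> (x*(36+(1*4)))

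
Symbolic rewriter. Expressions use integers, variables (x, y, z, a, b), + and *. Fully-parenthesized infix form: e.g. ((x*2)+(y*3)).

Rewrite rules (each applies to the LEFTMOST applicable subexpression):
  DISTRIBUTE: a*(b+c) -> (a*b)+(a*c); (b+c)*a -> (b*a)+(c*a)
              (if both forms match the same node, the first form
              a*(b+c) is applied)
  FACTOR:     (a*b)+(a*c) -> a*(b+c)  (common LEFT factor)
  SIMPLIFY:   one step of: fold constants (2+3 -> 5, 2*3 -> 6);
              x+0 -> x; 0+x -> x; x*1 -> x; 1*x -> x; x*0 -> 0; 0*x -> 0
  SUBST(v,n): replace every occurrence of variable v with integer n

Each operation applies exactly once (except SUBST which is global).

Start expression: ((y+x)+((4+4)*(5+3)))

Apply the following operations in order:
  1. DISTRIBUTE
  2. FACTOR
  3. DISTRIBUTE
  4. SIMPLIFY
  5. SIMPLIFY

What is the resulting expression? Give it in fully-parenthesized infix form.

Start: ((y+x)+((4+4)*(5+3)))
Apply DISTRIBUTE at R (target: ((4+4)*(5+3))): ((y+x)+((4+4)*(5+3))) -> ((y+x)+(((4+4)*5)+((4+4)*3)))
Apply FACTOR at R (target: (((4+4)*5)+((4+4)*3))): ((y+x)+(((4+4)*5)+((4+4)*3))) -> ((y+x)+((4+4)*(5+3)))
Apply DISTRIBUTE at R (target: ((4+4)*(5+3))): ((y+x)+((4+4)*(5+3))) -> ((y+x)+(((4+4)*5)+((4+4)*3)))
Apply SIMPLIFY at RLL (target: (4+4)): ((y+x)+(((4+4)*5)+((4+4)*3))) -> ((y+x)+((8*5)+((4+4)*3)))
Apply SIMPLIFY at RL (target: (8*5)): ((y+x)+((8*5)+((4+4)*3))) -> ((y+x)+(40+((4+4)*3)))

Answer: ((y+x)+(40+((4+4)*3)))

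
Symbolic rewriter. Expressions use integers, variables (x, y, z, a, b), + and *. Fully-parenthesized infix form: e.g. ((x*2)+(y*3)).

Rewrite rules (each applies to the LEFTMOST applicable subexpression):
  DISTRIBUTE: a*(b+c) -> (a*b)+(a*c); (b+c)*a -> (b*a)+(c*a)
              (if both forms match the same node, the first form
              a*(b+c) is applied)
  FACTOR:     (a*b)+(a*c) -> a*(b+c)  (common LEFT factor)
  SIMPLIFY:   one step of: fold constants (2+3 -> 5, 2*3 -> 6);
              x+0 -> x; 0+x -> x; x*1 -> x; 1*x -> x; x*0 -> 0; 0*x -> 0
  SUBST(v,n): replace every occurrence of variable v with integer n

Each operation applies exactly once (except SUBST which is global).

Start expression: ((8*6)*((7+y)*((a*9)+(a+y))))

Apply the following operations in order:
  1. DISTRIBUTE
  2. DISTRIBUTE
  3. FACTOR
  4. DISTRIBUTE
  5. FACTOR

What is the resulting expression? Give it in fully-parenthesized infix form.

Answer: ((8*6)*(((7+y)*(a*9))+((7+y)*(a+y))))

Derivation:
Start: ((8*6)*((7+y)*((a*9)+(a+y))))
Apply DISTRIBUTE at R (target: ((7+y)*((a*9)+(a+y)))): ((8*6)*((7+y)*((a*9)+(a+y)))) -> ((8*6)*(((7+y)*(a*9))+((7+y)*(a+y))))
Apply DISTRIBUTE at root (target: ((8*6)*(((7+y)*(a*9))+((7+y)*(a+y))))): ((8*6)*(((7+y)*(a*9))+((7+y)*(a+y)))) -> (((8*6)*((7+y)*(a*9)))+((8*6)*((7+y)*(a+y))))
Apply FACTOR at root (target: (((8*6)*((7+y)*(a*9)))+((8*6)*((7+y)*(a+y))))): (((8*6)*((7+y)*(a*9)))+((8*6)*((7+y)*(a+y)))) -> ((8*6)*(((7+y)*(a*9))+((7+y)*(a+y))))
Apply DISTRIBUTE at root (target: ((8*6)*(((7+y)*(a*9))+((7+y)*(a+y))))): ((8*6)*(((7+y)*(a*9))+((7+y)*(a+y)))) -> (((8*6)*((7+y)*(a*9)))+((8*6)*((7+y)*(a+y))))
Apply FACTOR at root (target: (((8*6)*((7+y)*(a*9)))+((8*6)*((7+y)*(a+y))))): (((8*6)*((7+y)*(a*9)))+((8*6)*((7+y)*(a+y)))) -> ((8*6)*(((7+y)*(a*9))+((7+y)*(a+y))))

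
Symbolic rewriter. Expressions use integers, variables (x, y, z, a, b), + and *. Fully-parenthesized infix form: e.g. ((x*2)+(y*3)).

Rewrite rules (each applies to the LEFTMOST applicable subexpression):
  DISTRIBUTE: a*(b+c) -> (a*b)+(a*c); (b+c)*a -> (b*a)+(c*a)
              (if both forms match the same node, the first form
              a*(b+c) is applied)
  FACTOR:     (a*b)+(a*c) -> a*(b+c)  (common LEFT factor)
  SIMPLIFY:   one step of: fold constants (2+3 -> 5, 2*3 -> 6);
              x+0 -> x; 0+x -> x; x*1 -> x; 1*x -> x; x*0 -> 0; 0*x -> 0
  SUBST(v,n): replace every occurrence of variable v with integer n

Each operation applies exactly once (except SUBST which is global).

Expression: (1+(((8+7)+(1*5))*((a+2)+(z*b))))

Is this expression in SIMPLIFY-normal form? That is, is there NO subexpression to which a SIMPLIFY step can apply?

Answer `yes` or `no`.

Answer: no

Derivation:
Expression: (1+(((8+7)+(1*5))*((a+2)+(z*b))))
Scanning for simplifiable subexpressions (pre-order)...
  at root: (1+(((8+7)+(1*5))*((a+2)+(z*b)))) (not simplifiable)
  at R: (((8+7)+(1*5))*((a+2)+(z*b))) (not simplifiable)
  at RL: ((8+7)+(1*5)) (not simplifiable)
  at RLL: (8+7) (SIMPLIFIABLE)
  at RLR: (1*5) (SIMPLIFIABLE)
  at RR: ((a+2)+(z*b)) (not simplifiable)
  at RRL: (a+2) (not simplifiable)
  at RRR: (z*b) (not simplifiable)
Found simplifiable subexpr at path RLL: (8+7)
One SIMPLIFY step would give: (1+((15+(1*5))*((a+2)+(z*b))))
-> NOT in normal form.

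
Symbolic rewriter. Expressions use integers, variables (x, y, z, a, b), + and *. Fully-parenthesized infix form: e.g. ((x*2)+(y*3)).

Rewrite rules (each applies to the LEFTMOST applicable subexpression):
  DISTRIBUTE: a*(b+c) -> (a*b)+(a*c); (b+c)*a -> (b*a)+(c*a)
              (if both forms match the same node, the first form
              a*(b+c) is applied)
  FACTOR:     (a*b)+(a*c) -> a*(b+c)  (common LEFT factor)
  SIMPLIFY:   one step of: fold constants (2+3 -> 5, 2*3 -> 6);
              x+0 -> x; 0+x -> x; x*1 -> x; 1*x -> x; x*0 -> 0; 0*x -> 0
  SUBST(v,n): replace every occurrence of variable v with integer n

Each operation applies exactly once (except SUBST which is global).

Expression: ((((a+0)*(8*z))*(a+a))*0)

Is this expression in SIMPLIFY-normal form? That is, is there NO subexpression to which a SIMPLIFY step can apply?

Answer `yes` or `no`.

Expression: ((((a+0)*(8*z))*(a+a))*0)
Scanning for simplifiable subexpressions (pre-order)...
  at root: ((((a+0)*(8*z))*(a+a))*0) (SIMPLIFIABLE)
  at L: (((a+0)*(8*z))*(a+a)) (not simplifiable)
  at LL: ((a+0)*(8*z)) (not simplifiable)
  at LLL: (a+0) (SIMPLIFIABLE)
  at LLR: (8*z) (not simplifiable)
  at LR: (a+a) (not simplifiable)
Found simplifiable subexpr at path root: ((((a+0)*(8*z))*(a+a))*0)
One SIMPLIFY step would give: 0
-> NOT in normal form.

Answer: no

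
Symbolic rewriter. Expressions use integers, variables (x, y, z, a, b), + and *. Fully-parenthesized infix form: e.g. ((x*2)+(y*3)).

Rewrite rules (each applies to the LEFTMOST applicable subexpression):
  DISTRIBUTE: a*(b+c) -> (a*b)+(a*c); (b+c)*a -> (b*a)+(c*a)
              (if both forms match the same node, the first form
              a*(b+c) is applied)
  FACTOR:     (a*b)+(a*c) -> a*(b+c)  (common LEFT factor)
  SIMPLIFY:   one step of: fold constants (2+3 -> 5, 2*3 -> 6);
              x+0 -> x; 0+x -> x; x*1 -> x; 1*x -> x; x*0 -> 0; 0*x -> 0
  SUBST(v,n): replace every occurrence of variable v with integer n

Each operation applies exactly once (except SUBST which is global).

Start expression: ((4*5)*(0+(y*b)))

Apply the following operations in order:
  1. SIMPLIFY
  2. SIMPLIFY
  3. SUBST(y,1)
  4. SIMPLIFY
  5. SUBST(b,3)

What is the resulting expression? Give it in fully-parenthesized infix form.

Answer: (20*3)

Derivation:
Start: ((4*5)*(0+(y*b)))
Apply SIMPLIFY at L (target: (4*5)): ((4*5)*(0+(y*b))) -> (20*(0+(y*b)))
Apply SIMPLIFY at R (target: (0+(y*b))): (20*(0+(y*b))) -> (20*(y*b))
Apply SUBST(y,1): (20*(y*b)) -> (20*(1*b))
Apply SIMPLIFY at R (target: (1*b)): (20*(1*b)) -> (20*b)
Apply SUBST(b,3): (20*b) -> (20*3)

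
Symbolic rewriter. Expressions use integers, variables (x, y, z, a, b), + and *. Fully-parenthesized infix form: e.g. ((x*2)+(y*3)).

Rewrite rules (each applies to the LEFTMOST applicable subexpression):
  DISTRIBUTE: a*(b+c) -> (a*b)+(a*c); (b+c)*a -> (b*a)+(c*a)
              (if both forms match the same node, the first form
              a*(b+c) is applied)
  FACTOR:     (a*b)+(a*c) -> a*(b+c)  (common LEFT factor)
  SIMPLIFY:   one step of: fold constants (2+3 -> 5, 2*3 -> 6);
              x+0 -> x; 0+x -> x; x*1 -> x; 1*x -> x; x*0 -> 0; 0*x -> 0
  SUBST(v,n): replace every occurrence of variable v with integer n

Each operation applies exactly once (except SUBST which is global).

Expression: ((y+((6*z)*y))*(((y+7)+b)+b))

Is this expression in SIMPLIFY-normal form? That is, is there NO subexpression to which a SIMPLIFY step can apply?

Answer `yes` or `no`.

Expression: ((y+((6*z)*y))*(((y+7)+b)+b))
Scanning for simplifiable subexpressions (pre-order)...
  at root: ((y+((6*z)*y))*(((y+7)+b)+b)) (not simplifiable)
  at L: (y+((6*z)*y)) (not simplifiable)
  at LR: ((6*z)*y) (not simplifiable)
  at LRL: (6*z) (not simplifiable)
  at R: (((y+7)+b)+b) (not simplifiable)
  at RL: ((y+7)+b) (not simplifiable)
  at RLL: (y+7) (not simplifiable)
Result: no simplifiable subexpression found -> normal form.

Answer: yes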